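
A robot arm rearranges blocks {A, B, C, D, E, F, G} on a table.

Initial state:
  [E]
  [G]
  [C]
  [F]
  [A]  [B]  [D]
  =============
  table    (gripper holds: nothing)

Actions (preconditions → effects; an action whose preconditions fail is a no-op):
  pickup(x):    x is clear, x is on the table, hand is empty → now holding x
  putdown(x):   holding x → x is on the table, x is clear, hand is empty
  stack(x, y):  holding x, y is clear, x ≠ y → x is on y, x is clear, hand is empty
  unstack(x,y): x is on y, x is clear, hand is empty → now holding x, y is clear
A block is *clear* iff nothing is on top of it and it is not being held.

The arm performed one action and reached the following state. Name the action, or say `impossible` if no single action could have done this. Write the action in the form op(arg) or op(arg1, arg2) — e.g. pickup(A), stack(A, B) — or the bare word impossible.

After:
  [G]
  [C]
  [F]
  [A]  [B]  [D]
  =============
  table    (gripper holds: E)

unstack(E, G)

target: towers=[A/F/C/G; B; D] holding=E
         pickup(B) → towers=[A/F/C/G/E; D] holding=B
         pickup(D) → towers=[A/F/C/G/E; B] holding=D
     unstack(E, G) → towers=[A/F/C/G; B; D] holding=E  ← match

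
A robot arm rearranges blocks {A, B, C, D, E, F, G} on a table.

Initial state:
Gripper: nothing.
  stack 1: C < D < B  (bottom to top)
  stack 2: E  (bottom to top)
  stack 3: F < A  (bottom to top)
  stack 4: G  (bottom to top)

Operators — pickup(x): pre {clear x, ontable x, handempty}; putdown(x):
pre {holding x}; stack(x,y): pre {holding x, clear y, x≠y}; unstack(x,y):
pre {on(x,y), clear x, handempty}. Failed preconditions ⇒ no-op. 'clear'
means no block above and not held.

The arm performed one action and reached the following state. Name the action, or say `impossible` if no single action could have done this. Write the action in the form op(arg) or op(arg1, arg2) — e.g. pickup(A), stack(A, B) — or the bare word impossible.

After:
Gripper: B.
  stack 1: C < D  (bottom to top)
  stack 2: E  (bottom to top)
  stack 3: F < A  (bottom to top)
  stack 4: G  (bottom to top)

target: towers=[C/D; E; F/A; G] holding=B
     unstack(B, D) → towers=[C/D; E; F/A; G] holding=B  ← match
         pickup(G) → towers=[C/D/B; E; F/A] holding=G
     unstack(A, F) → towers=[C/D/B; E; F; G] holding=A
         pickup(E) → towers=[C/D/B; F/A; G] holding=E

unstack(B, D)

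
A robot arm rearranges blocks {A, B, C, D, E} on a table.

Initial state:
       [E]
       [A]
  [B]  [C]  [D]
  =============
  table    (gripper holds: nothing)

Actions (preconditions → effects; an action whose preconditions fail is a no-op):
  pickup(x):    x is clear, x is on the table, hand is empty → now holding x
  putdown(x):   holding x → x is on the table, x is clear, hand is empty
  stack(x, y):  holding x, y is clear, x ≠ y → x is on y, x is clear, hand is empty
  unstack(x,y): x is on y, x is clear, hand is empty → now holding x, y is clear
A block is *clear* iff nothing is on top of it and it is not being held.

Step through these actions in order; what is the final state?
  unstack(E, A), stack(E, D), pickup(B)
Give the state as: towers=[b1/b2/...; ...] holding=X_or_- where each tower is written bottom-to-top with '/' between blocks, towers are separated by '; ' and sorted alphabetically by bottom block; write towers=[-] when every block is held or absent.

step 1 (unstack(E, A)): towers=[B; C/A; D] holding=E
step 2 (stack(E, D)): towers=[B; C/A; D/E] holding=-
step 3 (pickup(B)): towers=[C/A; D/E] holding=B

towers=[C/A; D/E] holding=B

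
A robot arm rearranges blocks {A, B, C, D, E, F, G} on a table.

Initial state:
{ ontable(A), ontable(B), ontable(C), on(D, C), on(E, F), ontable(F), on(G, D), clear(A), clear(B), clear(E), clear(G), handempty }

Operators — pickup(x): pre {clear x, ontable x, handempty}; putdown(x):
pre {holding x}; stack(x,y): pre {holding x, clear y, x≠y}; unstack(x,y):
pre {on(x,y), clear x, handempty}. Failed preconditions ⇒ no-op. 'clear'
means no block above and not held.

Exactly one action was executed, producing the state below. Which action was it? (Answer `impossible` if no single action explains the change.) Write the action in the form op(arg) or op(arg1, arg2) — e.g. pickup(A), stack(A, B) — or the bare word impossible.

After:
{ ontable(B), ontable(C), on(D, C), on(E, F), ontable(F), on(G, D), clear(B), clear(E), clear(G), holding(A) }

target: towers=[B; C/D/G; F/E] holding=A
         pickup(B) → towers=[A; C/D/G; F/E] holding=B
     unstack(G, D) → towers=[A; B; C/D; F/E] holding=G
         pickup(A) → towers=[B; C/D/G; F/E] holding=A  ← match
     unstack(E, F) → towers=[A; B; C/D/G; F] holding=E

pickup(A)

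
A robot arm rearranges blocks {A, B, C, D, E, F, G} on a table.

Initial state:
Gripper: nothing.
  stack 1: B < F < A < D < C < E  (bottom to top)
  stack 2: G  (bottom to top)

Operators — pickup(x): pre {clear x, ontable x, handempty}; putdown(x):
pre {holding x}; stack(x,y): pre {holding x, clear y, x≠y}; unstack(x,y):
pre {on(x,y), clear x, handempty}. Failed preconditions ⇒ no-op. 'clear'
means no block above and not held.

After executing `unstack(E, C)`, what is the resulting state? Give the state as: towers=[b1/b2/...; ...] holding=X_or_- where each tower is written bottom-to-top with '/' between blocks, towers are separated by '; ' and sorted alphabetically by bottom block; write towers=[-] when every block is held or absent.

before: towers=[B/F/A/D/C/E; G] holding=-
pre[unstack(E, C)]: on(E,C) ok, clear(E) ok, handempty ok
all met → apply unstack(E, C)
after:  towers=[B/F/A/D/C; G] holding=E

towers=[B/F/A/D/C; G] holding=E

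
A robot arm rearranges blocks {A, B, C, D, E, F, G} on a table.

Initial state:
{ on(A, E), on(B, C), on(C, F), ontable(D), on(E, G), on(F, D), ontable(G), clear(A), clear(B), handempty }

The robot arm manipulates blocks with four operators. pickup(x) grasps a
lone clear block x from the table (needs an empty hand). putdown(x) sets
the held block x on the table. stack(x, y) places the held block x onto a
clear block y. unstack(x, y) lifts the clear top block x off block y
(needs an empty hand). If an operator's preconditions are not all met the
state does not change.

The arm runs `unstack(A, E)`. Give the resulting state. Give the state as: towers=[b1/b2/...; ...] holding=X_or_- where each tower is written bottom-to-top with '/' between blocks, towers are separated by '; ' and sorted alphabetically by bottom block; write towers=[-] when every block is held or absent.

before: towers=[D/F/C/B; G/E/A] holding=-
pre[unstack(A, E)]: on(A,E) yes, clear(A) yes, handempty yes
all met → apply unstack(A, E)
after:  towers=[D/F/C/B; G/E] holding=A

towers=[D/F/C/B; G/E] holding=A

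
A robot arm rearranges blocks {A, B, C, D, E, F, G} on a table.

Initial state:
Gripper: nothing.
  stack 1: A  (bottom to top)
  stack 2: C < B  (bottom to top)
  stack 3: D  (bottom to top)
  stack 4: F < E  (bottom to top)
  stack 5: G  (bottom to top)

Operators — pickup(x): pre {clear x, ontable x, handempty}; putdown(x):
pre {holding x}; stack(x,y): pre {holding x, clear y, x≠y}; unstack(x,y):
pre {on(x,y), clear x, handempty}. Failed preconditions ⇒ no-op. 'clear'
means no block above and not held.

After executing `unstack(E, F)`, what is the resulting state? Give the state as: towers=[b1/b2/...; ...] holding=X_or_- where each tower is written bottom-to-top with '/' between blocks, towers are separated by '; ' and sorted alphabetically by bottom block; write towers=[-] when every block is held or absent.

towers=[A; C/B; D; F; G] holding=E

before: towers=[A; C/B; D; F/E; G] holding=-
pre[unstack(E, F)]: on(E,F) yes, clear(E) yes, handempty yes
all met → apply unstack(E, F)
after:  towers=[A; C/B; D; F; G] holding=E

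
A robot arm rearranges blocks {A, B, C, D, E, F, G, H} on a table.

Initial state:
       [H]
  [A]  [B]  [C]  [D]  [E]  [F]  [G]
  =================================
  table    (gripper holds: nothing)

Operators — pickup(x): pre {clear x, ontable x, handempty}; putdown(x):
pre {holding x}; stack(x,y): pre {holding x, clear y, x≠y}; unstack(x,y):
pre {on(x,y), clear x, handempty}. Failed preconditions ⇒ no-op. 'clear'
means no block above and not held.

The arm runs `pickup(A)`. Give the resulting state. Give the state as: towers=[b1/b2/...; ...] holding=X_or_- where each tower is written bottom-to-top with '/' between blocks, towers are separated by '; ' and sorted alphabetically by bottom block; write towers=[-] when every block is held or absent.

before: towers=[A; B/H; C; D; E; F; G] holding=-
pre[pickup(A)]: clear(A) yes, ontable(A) yes, handempty yes
all met → apply pickup(A)
after:  towers=[B/H; C; D; E; F; G] holding=A

towers=[B/H; C; D; E; F; G] holding=A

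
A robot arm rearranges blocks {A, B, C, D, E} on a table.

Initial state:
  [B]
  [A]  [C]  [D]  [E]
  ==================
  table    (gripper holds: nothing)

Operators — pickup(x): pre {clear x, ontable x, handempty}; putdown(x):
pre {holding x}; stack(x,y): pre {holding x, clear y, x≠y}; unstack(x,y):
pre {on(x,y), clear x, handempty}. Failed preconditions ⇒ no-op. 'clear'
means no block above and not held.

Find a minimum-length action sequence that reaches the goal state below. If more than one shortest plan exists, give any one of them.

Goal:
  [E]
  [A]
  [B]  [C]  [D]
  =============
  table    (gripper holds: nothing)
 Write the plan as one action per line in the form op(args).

step 1 (unstack(B, A)): towers=[A; C; D; E] holding=B
step 2 (putdown(B)): towers=[A; B; C; D; E] holding=-
step 3 (pickup(A)): towers=[B; C; D; E] holding=A
step 4 (stack(A, B)): towers=[B/A; C; D; E] holding=-
step 5 (pickup(E)): towers=[B/A; C; D] holding=E
step 6 (stack(E, A)): towers=[B/A/E; C; D] holding=-
goal check: towers=[B/A/E; C; D] holding=- — reached (length 6, optimal by BFS)

unstack(B, A)
putdown(B)
pickup(A)
stack(A, B)
pickup(E)
stack(E, A)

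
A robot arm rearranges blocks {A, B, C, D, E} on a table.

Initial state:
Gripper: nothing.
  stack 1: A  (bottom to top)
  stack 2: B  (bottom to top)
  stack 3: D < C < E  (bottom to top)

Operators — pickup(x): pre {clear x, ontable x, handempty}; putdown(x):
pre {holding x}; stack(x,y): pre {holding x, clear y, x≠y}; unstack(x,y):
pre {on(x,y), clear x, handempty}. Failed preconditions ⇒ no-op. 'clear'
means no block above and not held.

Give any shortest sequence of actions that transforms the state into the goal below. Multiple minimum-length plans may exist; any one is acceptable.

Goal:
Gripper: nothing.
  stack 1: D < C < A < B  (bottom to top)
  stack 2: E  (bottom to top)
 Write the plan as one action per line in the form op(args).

unstack(E, C)
putdown(E)
pickup(A)
stack(A, C)
pickup(B)
stack(B, A)

step 1 (unstack(E, C)): towers=[A; B; D/C] holding=E
step 2 (putdown(E)): towers=[A; B; D/C; E] holding=-
step 3 (pickup(A)): towers=[B; D/C; E] holding=A
step 4 (stack(A, C)): towers=[B; D/C/A; E] holding=-
step 5 (pickup(B)): towers=[D/C/A; E] holding=B
step 6 (stack(B, A)): towers=[D/C/A/B; E] holding=-
goal check: towers=[D/C/A/B; E] holding=- — reached (length 6, optimal by BFS)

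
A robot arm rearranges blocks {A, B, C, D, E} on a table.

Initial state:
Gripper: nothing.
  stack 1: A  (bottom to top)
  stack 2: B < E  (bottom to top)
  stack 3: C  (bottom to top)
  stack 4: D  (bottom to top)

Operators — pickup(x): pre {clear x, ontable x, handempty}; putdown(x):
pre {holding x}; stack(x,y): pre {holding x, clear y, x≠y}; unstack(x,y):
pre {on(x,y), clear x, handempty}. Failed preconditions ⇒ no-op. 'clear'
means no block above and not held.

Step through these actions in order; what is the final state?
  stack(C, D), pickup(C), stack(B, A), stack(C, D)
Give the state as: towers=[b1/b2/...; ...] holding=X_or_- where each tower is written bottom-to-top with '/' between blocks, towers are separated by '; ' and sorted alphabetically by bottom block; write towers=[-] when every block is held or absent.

step 1 (stack(C, D)) [no-op]: towers=[A; B/E; C; D] holding=-
step 2 (pickup(C)): towers=[A; B/E; D] holding=C
step 3 (stack(B, A)) [no-op]: towers=[A; B/E; D] holding=C
step 4 (stack(C, D)): towers=[A; B/E; D/C] holding=-

towers=[A; B/E; D/C] holding=-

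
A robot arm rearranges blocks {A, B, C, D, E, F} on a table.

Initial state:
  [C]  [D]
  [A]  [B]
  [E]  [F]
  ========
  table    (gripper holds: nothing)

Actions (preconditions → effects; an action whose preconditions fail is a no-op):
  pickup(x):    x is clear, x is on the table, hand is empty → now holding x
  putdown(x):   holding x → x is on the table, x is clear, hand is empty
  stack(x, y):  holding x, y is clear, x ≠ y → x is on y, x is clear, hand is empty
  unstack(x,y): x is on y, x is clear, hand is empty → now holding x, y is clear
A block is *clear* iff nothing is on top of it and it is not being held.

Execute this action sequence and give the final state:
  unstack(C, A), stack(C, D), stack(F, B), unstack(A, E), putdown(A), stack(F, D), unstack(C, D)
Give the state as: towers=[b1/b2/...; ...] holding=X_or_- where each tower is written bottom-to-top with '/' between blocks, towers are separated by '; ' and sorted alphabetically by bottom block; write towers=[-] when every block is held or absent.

towers=[A; E; F/B/D] holding=C

step 1 (unstack(C, A)): towers=[E/A; F/B/D] holding=C
step 2 (stack(C, D)): towers=[E/A; F/B/D/C] holding=-
step 3 (stack(F, B)) [no-op]: towers=[E/A; F/B/D/C] holding=-
step 4 (unstack(A, E)): towers=[E; F/B/D/C] holding=A
step 5 (putdown(A)): towers=[A; E; F/B/D/C] holding=-
step 6 (stack(F, D)) [no-op]: towers=[A; E; F/B/D/C] holding=-
step 7 (unstack(C, D)): towers=[A; E; F/B/D] holding=C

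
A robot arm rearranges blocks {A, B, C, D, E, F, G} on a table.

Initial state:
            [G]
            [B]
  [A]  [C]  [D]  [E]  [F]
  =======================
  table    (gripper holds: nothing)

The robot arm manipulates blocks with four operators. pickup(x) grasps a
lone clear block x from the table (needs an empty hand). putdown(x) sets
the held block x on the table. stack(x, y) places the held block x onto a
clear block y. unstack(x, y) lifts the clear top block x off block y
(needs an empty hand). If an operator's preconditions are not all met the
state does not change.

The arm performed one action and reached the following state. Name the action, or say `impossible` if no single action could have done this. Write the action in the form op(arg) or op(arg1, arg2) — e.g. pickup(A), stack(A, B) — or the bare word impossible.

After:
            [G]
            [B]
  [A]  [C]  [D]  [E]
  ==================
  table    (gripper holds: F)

target: towers=[A; C; D/B/G; E] holding=F
         pickup(F) → towers=[A; C; D/B/G; E] holding=F  ← match
     unstack(G, B) → towers=[A; C; D/B; E; F] holding=G
         pickup(A) → towers=[C; D/B/G; E; F] holding=A
         pickup(E) → towers=[A; C; D/B/G; F] holding=E
         pickup(C) → towers=[A; D/B/G; E; F] holding=C

pickup(F)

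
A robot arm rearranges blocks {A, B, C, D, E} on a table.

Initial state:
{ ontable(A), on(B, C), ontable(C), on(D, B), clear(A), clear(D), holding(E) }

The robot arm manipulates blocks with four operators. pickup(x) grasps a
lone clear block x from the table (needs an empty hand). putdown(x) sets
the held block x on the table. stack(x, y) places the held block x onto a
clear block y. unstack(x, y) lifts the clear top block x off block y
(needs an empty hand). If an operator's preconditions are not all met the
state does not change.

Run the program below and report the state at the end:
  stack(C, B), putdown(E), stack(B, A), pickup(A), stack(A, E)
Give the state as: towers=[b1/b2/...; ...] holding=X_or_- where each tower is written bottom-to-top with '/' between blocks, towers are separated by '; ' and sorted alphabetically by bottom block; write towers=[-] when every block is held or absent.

step 1 (stack(C, B)) [no-op]: towers=[A; C/B/D] holding=E
step 2 (putdown(E)): towers=[A; C/B/D; E] holding=-
step 3 (stack(B, A)) [no-op]: towers=[A; C/B/D; E] holding=-
step 4 (pickup(A)): towers=[C/B/D; E] holding=A
step 5 (stack(A, E)): towers=[C/B/D; E/A] holding=-

towers=[C/B/D; E/A] holding=-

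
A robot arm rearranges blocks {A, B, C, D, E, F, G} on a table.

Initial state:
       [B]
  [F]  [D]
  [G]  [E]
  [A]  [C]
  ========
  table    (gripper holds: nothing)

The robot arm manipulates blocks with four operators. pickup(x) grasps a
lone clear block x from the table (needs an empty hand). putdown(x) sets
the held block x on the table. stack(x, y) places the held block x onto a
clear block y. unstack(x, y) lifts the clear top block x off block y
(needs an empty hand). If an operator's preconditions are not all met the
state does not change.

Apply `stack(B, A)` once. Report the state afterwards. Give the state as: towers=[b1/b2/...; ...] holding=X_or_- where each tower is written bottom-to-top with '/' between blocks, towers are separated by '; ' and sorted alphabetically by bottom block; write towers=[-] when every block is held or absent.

before: towers=[A/G/F; C/E/D/B] holding=-
pre[stack(B, A)]: holding(B) no, clear(A) no, B≠A yes
holding(B), clear(A) unmet → stack(B, A) is a no-op
after:  towers=[A/G/F; C/E/D/B] holding=-

towers=[A/G/F; C/E/D/B] holding=-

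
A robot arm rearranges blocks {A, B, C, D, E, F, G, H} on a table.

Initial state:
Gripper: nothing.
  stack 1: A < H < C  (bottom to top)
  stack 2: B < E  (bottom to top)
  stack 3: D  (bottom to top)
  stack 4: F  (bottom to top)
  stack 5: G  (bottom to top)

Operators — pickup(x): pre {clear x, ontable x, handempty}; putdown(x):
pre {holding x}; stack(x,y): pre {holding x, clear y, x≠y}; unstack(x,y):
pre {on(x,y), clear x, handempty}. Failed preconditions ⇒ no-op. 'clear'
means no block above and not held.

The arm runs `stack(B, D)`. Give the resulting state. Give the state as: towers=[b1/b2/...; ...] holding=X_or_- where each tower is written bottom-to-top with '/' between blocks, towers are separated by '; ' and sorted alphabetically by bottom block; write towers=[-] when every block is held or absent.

towers=[A/H/C; B/E; D; F; G] holding=-

before: towers=[A/H/C; B/E; D; F; G] holding=-
pre[stack(B, D)]: holding(B) fail, clear(D) ok, B≠D ok
holding(B) unmet → stack(B, D) is a no-op
after:  towers=[A/H/C; B/E; D; F; G] holding=-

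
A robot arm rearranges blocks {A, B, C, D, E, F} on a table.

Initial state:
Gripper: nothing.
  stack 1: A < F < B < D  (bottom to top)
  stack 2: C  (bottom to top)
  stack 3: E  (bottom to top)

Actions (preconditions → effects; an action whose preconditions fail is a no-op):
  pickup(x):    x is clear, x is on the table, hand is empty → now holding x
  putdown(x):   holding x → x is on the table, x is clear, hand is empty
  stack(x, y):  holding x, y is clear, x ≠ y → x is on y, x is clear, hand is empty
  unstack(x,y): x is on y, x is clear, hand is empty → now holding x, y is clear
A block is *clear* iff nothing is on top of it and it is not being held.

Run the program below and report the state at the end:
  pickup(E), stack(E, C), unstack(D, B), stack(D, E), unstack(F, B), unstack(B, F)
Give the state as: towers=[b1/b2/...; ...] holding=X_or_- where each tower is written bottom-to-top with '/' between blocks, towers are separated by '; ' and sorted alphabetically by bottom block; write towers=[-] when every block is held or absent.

towers=[A/F; C/E/D] holding=B

step 1 (pickup(E)): towers=[A/F/B/D; C] holding=E
step 2 (stack(E, C)): towers=[A/F/B/D; C/E] holding=-
step 3 (unstack(D, B)): towers=[A/F/B; C/E] holding=D
step 4 (stack(D, E)): towers=[A/F/B; C/E/D] holding=-
step 5 (unstack(F, B)) [no-op]: towers=[A/F/B; C/E/D] holding=-
step 6 (unstack(B, F)): towers=[A/F; C/E/D] holding=B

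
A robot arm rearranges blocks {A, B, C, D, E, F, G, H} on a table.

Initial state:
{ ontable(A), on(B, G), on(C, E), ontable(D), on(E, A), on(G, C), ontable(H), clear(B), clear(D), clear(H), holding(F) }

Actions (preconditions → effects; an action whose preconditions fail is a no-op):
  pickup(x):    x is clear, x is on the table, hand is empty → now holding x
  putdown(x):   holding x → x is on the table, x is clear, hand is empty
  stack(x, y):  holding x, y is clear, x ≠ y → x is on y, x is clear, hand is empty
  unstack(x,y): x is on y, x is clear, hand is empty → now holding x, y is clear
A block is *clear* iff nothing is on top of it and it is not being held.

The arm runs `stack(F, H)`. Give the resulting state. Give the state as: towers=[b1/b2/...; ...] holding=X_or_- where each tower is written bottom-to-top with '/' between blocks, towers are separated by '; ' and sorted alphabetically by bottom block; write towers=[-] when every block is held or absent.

before: towers=[A/E/C/G/B; D; H] holding=F
pre[stack(F, H)]: holding(F) ok, clear(H) ok, F≠H ok
all met → apply stack(F, H)
after:  towers=[A/E/C/G/B; D; H/F] holding=-

towers=[A/E/C/G/B; D; H/F] holding=-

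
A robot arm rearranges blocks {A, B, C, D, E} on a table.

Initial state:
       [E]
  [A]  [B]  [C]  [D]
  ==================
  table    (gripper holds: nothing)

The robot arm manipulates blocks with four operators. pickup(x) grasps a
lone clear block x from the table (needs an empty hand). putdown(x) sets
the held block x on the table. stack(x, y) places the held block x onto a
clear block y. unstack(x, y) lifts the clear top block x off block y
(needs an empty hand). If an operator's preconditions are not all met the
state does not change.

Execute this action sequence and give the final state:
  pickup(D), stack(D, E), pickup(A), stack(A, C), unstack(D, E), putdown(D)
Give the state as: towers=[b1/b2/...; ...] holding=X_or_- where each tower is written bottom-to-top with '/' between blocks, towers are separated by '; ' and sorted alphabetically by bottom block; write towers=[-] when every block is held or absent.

towers=[B/E; C/A; D] holding=-

step 1 (pickup(D)): towers=[A; B/E; C] holding=D
step 2 (stack(D, E)): towers=[A; B/E/D; C] holding=-
step 3 (pickup(A)): towers=[B/E/D; C] holding=A
step 4 (stack(A, C)): towers=[B/E/D; C/A] holding=-
step 5 (unstack(D, E)): towers=[B/E; C/A] holding=D
step 6 (putdown(D)): towers=[B/E; C/A; D] holding=-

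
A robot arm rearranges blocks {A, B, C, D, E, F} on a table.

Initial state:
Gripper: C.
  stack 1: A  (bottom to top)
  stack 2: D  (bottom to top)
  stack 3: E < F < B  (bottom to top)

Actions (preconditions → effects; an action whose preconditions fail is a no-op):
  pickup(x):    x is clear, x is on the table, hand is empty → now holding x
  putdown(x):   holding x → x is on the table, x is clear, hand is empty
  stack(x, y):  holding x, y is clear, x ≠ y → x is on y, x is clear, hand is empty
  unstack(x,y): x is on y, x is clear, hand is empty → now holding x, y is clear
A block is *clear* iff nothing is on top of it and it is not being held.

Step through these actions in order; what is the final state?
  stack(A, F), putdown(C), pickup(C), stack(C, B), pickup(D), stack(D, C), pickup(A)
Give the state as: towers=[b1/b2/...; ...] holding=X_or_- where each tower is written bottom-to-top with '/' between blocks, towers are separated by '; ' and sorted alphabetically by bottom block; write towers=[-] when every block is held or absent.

step 1 (stack(A, F)) [no-op]: towers=[A; D; E/F/B] holding=C
step 2 (putdown(C)): towers=[A; C; D; E/F/B] holding=-
step 3 (pickup(C)): towers=[A; D; E/F/B] holding=C
step 4 (stack(C, B)): towers=[A; D; E/F/B/C] holding=-
step 5 (pickup(D)): towers=[A; E/F/B/C] holding=D
step 6 (stack(D, C)): towers=[A; E/F/B/C/D] holding=-
step 7 (pickup(A)): towers=[E/F/B/C/D] holding=A

towers=[E/F/B/C/D] holding=A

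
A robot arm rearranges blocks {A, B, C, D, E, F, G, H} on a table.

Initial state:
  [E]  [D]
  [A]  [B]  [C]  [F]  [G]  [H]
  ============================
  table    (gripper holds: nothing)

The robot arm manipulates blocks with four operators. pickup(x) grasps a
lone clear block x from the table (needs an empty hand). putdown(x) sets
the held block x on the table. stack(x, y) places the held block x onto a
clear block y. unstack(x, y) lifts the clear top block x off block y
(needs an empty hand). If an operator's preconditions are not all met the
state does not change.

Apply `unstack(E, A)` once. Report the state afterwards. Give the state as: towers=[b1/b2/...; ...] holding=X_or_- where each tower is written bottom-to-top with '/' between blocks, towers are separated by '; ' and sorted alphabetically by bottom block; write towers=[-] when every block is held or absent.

towers=[A; B/D; C; F; G; H] holding=E

before: towers=[A/E; B/D; C; F; G; H] holding=-
pre[unstack(E, A)]: on(E,A) ok, clear(E) ok, handempty ok
all met → apply unstack(E, A)
after:  towers=[A; B/D; C; F; G; H] holding=E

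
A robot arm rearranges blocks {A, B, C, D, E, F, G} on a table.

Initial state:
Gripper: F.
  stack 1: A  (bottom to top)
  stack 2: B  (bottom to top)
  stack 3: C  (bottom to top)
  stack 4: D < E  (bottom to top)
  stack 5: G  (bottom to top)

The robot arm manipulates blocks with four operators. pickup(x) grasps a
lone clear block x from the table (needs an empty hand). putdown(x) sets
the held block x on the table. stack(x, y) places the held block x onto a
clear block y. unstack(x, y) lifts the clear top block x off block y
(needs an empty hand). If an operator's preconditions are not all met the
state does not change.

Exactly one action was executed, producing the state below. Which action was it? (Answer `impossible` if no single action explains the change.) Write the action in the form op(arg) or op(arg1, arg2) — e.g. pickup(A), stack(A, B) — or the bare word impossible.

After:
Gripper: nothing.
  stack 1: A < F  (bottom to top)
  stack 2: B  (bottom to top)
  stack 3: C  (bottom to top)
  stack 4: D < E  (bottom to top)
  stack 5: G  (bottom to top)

target: towers=[A/F; B; C; D/E; G] holding=-
        putdown(F) → towers=[A; B; C; D/E; F; G] holding=-
       stack(F, B) → towers=[A; B/F; C; D/E; G] holding=-
       stack(F, G) → towers=[A; B; C; D/E; G/F] holding=-
       stack(F, A) → towers=[A/F; B; C; D/E; G] holding=-  ← match
       stack(F, E) → towers=[A; B; C; D/E/F; G] holding=-
       stack(F, C) → towers=[A; B; C/F; D/E; G] holding=-

stack(F, A)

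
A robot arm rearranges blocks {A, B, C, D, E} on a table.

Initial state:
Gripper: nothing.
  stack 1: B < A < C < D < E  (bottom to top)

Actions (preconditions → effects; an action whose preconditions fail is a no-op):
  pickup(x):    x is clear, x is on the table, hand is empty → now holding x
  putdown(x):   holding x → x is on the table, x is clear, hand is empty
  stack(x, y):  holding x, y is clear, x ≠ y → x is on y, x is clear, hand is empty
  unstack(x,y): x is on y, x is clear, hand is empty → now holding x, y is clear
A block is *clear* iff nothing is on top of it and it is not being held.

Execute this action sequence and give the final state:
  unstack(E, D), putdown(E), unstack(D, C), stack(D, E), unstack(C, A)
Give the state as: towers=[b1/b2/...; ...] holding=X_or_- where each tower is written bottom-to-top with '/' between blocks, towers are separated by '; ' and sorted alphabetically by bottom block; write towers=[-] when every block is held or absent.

towers=[B/A; E/D] holding=C

step 1 (unstack(E, D)): towers=[B/A/C/D] holding=E
step 2 (putdown(E)): towers=[B/A/C/D; E] holding=-
step 3 (unstack(D, C)): towers=[B/A/C; E] holding=D
step 4 (stack(D, E)): towers=[B/A/C; E/D] holding=-
step 5 (unstack(C, A)): towers=[B/A; E/D] holding=C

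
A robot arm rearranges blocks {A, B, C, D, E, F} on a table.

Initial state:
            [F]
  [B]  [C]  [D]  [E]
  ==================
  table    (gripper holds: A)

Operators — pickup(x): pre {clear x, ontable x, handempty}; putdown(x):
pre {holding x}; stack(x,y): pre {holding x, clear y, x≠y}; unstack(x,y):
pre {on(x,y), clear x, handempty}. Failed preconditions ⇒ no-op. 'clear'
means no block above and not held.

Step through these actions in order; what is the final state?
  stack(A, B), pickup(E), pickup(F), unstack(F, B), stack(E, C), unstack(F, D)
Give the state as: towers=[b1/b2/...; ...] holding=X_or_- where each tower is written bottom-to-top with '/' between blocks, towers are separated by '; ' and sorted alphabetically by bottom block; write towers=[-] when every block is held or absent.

towers=[B/A; C/E; D] holding=F

step 1 (stack(A, B)): towers=[B/A; C; D/F; E] holding=-
step 2 (pickup(E)): towers=[B/A; C; D/F] holding=E
step 3 (pickup(F)) [no-op]: towers=[B/A; C; D/F] holding=E
step 4 (unstack(F, B)) [no-op]: towers=[B/A; C; D/F] holding=E
step 5 (stack(E, C)): towers=[B/A; C/E; D/F] holding=-
step 6 (unstack(F, D)): towers=[B/A; C/E; D] holding=F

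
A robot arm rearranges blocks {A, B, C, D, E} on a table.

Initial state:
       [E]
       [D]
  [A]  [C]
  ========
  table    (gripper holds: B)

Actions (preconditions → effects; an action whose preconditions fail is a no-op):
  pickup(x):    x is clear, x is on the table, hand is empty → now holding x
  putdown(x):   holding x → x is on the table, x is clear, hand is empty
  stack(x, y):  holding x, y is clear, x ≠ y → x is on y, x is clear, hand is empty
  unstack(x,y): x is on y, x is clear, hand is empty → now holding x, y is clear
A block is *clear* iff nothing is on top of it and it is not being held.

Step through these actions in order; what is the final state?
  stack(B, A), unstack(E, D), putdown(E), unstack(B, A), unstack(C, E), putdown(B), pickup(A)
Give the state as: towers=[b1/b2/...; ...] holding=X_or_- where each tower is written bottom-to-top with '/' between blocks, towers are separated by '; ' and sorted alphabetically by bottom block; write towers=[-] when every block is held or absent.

step 1 (stack(B, A)): towers=[A/B; C/D/E] holding=-
step 2 (unstack(E, D)): towers=[A/B; C/D] holding=E
step 3 (putdown(E)): towers=[A/B; C/D; E] holding=-
step 4 (unstack(B, A)): towers=[A; C/D; E] holding=B
step 5 (unstack(C, E)) [no-op]: towers=[A; C/D; E] holding=B
step 6 (putdown(B)): towers=[A; B; C/D; E] holding=-
step 7 (pickup(A)): towers=[B; C/D; E] holding=A

towers=[B; C/D; E] holding=A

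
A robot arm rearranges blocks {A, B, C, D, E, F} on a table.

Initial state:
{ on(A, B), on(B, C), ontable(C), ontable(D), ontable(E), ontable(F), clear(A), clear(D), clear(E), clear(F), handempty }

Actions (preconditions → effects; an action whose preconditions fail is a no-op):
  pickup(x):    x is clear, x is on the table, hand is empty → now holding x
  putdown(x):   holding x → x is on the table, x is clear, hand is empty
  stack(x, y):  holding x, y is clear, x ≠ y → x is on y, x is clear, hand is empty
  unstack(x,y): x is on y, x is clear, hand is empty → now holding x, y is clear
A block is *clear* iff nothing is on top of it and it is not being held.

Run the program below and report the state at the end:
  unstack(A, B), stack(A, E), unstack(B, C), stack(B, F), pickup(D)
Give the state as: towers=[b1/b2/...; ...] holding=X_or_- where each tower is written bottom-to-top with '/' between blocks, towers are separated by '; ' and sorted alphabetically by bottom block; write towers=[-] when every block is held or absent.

step 1 (unstack(A, B)): towers=[C/B; D; E; F] holding=A
step 2 (stack(A, E)): towers=[C/B; D; E/A; F] holding=-
step 3 (unstack(B, C)): towers=[C; D; E/A; F] holding=B
step 4 (stack(B, F)): towers=[C; D; E/A; F/B] holding=-
step 5 (pickup(D)): towers=[C; E/A; F/B] holding=D

towers=[C; E/A; F/B] holding=D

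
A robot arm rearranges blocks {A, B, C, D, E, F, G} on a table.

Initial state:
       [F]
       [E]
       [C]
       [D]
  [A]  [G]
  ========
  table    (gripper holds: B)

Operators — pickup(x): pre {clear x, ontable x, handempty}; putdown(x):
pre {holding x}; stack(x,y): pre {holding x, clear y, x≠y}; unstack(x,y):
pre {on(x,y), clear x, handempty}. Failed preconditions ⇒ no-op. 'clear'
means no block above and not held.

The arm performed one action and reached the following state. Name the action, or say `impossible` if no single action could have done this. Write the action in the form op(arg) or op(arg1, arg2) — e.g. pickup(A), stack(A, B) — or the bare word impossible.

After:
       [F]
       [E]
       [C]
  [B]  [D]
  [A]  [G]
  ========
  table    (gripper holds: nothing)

target: towers=[A/B; G/D/C/E/F] holding=-
        putdown(B) → towers=[A; B; G/D/C/E/F] holding=-
       stack(B, F) → towers=[A; G/D/C/E/F/B] holding=-
       stack(B, A) → towers=[A/B; G/D/C/E/F] holding=-  ← match

stack(B, A)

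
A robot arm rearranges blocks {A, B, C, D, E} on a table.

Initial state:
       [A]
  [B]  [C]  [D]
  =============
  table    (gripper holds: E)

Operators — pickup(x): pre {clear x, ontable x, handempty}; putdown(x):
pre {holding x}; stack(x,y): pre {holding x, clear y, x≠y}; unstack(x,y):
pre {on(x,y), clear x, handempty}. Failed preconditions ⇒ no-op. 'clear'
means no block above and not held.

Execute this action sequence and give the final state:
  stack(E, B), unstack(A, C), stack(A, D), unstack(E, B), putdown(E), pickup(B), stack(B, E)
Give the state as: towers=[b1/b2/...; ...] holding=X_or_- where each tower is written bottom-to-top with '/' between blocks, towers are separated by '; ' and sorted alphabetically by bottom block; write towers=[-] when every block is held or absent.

towers=[C; D/A; E/B] holding=-

step 1 (stack(E, B)): towers=[B/E; C/A; D] holding=-
step 2 (unstack(A, C)): towers=[B/E; C; D] holding=A
step 3 (stack(A, D)): towers=[B/E; C; D/A] holding=-
step 4 (unstack(E, B)): towers=[B; C; D/A] holding=E
step 5 (putdown(E)): towers=[B; C; D/A; E] holding=-
step 6 (pickup(B)): towers=[C; D/A; E] holding=B
step 7 (stack(B, E)): towers=[C; D/A; E/B] holding=-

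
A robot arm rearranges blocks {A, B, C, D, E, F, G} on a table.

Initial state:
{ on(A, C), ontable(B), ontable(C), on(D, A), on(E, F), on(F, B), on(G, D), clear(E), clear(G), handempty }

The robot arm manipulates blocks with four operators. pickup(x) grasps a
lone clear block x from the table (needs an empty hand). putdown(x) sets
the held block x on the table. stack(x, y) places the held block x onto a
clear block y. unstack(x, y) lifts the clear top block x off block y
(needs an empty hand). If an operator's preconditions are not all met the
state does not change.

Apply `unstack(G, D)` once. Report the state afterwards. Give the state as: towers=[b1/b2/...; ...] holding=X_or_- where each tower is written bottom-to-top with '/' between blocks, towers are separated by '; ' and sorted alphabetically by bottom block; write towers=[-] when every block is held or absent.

towers=[B/F/E; C/A/D] holding=G

before: towers=[B/F/E; C/A/D/G] holding=-
pre[unstack(G, D)]: on(G,D) yes, clear(G) yes, handempty yes
all met → apply unstack(G, D)
after:  towers=[B/F/E; C/A/D] holding=G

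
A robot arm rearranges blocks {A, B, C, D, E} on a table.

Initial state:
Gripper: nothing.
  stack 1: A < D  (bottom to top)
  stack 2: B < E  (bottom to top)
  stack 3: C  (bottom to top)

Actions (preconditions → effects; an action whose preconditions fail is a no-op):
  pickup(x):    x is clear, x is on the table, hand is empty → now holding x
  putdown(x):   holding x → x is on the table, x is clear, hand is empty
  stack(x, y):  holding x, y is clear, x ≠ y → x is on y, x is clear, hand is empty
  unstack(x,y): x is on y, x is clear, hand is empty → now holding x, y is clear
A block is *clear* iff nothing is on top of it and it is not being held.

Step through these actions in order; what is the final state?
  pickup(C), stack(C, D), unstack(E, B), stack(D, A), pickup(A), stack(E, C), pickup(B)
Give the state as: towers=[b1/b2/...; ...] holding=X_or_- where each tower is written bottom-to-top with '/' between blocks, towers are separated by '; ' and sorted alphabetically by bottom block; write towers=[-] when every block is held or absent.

step 1 (pickup(C)): towers=[A/D; B/E] holding=C
step 2 (stack(C, D)): towers=[A/D/C; B/E] holding=-
step 3 (unstack(E, B)): towers=[A/D/C; B] holding=E
step 4 (stack(D, A)) [no-op]: towers=[A/D/C; B] holding=E
step 5 (pickup(A)) [no-op]: towers=[A/D/C; B] holding=E
step 6 (stack(E, C)): towers=[A/D/C/E; B] holding=-
step 7 (pickup(B)): towers=[A/D/C/E] holding=B

towers=[A/D/C/E] holding=B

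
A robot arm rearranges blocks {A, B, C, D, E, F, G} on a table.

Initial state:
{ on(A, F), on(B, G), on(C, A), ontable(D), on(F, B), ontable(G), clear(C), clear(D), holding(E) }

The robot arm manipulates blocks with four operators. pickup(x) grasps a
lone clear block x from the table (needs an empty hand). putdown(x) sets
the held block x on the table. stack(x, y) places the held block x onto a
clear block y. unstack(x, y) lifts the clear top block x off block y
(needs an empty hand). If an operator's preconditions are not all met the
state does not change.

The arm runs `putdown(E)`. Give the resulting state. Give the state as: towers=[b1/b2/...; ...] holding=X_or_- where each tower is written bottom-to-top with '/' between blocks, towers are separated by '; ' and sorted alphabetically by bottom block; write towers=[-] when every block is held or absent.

towers=[D; E; G/B/F/A/C] holding=-

before: towers=[D; G/B/F/A/C] holding=E
pre[putdown(E)]: holding(E) yes
all met → apply putdown(E)
after:  towers=[D; E; G/B/F/A/C] holding=-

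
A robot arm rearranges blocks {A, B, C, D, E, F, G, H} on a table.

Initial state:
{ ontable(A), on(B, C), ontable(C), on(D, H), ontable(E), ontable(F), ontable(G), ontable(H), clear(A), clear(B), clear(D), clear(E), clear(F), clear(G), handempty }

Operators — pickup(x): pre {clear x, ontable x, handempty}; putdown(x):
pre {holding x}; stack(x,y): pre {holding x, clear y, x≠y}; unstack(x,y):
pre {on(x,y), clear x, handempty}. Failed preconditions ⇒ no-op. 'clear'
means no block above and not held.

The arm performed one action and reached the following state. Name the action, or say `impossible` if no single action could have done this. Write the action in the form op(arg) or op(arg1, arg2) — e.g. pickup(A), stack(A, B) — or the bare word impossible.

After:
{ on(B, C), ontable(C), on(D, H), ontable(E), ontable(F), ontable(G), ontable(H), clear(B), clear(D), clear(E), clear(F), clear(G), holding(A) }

target: towers=[C/B; E; F; G; H/D] holding=A
         pickup(G) → towers=[A; C/B; E; F; H/D] holding=G
         pickup(A) → towers=[C/B; E; F; G; H/D] holding=A  ← match
         pickup(E) → towers=[A; C/B; F; G; H/D] holding=E
     unstack(B, C) → towers=[A; C; E; F; G; H/D] holding=B
         pickup(F) → towers=[A; C/B; E; G; H/D] holding=F
     unstack(D, H) → towers=[A; C/B; E; F; G; H] holding=D

pickup(A)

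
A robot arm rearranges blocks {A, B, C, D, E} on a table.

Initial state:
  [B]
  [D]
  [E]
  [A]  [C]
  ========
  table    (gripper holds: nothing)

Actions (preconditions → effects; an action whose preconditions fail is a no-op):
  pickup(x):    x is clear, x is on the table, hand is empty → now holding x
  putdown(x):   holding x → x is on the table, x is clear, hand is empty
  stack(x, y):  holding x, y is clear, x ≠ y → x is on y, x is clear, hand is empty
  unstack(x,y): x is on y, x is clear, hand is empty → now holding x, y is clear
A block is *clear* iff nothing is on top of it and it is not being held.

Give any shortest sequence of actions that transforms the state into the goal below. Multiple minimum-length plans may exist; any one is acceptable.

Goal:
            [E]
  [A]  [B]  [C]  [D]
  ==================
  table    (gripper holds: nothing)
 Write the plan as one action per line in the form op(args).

unstack(B, D)
putdown(B)
unstack(D, E)
putdown(D)
unstack(E, A)
stack(E, C)

step 1 (unstack(B, D)): towers=[A/E/D; C] holding=B
step 2 (putdown(B)): towers=[A/E/D; B; C] holding=-
step 3 (unstack(D, E)): towers=[A/E; B; C] holding=D
step 4 (putdown(D)): towers=[A/E; B; C; D] holding=-
step 5 (unstack(E, A)): towers=[A; B; C; D] holding=E
step 6 (stack(E, C)): towers=[A; B; C/E; D] holding=-
goal check: towers=[A; B; C/E; D] holding=- — reached (length 6, optimal by BFS)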